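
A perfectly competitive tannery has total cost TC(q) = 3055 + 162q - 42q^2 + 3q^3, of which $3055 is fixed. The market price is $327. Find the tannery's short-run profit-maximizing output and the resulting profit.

Profit = -$151 at q = 11

AVC = 162 - 42q + 3q^2; min AVC = $15 at q = 7. Since P = $327 ≥ min AVC, the firm produces.
MC = 162 - 84q + 9q^2. Setting P = MC and taking the root on the rising branch gives q* = 11.
TR = 327·11 = 3597. TC = 3055 + 693 = 3748. Profit = 3597 − 3748 = -$151.
That loss of $151 beats the $3055 the firm would lose by shutting down; producing recovers $2904 of fixed cost.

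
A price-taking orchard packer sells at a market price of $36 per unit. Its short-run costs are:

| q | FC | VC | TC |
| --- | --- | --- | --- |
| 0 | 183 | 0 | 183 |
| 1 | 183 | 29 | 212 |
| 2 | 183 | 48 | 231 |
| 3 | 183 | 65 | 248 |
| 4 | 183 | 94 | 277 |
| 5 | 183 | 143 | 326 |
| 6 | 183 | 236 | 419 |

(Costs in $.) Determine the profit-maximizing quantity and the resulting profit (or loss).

q = 4; profit = -$133

Tabulate TR − TC: q=0: -183; q=1: -176; q=2: -159; q=3: -140; q=4: -133; q=5: -146; q=6: -203.
Profit is maximized at q = 4. AVC there is 94/4 = $23.50 ≤ P, so producing beats shutting down (which would give -$183).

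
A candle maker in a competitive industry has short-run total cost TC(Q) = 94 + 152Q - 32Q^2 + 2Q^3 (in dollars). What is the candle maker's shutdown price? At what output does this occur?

Short-run supply begins at min AVC. From VC = 152Q - 32Q^2 + 2Q^3, AVC = 152 - 32Q + 2Q^2.
dAVC/dQ = -32 + 4Q = 0 gives Q = 8. min AVC = 152 - 32·8 + 2·8^2 = 24.
So the shutdown price is $24.

$24 per unit, at Q = 8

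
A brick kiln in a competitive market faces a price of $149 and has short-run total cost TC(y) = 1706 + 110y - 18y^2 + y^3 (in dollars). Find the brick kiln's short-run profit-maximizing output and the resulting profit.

AVC = 110 - 18y + y^2 has its minimum $29 at y = 9; price $149 clears that bar, so the firm operates.
With MC = 110 - 36y + 3y^2, P = MC on the upward-sloping part at y* = 13.
TR = 149·13 = 1937. TC = 1706 + 585 = 2291. Profit = 1937 − 2291 = -$354.
That loss of $354 beats the $1706 the firm would lose by shutting down; producing recovers $1352 of fixed cost.

Profit = -$354 at y = 13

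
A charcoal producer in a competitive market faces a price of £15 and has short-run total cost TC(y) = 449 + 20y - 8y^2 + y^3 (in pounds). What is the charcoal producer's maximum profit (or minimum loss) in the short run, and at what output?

AVC = 20 - 8y + y^2 has its minimum £4 at y = 4; price £15 clears that bar, so the firm operates.
With MC = 20 - 16y + 3y^2, P = MC on the upward-sloping part at y* = 5.
TR = 15·5 = 75. TC = 449 + 25 = 474. Profit = 75 − 474 = -£399.
By producing, the firm covers all variable cost plus £50 of fixed cost; shutting down would lose the full £449.

Profit = -£399 at y = 5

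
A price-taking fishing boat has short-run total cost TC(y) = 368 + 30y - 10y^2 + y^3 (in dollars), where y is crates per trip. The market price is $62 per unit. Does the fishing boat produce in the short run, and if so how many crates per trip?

Produce at y = 8

Variable cost is VC = 30y - 10y^2 + y^3, so AVC = VC/y = 30 - 10y + y^2 and MC = dTC/dy = 30 - 20y + 3y^2.
AVC is minimized where dAVC/dy = -10 + 2y = 0, at y = 5; min AVC = 30 - 10·5 + 5^2 = $5.
Because $62 ≥ $5, revenue can cover variable cost; the firm operates.
Solving P = MC: -32 - 20y + 3y^2 = 0 ⇒ y = -4/3 or 8. On the upward-sloping branch, y* = 8.
Check: AVC at y = 8 is $14 ≤ P, so revenue covers variable cost.
Profit = P·y − TC = 62·8 − 480 = $16.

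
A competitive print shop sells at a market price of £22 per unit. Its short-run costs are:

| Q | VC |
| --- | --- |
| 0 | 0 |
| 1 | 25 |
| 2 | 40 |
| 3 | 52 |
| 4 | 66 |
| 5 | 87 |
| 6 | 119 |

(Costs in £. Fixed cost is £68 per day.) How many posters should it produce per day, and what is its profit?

Compute π = P·Q − TC at each output: Q=0: -68; Q=1: -71; Q=2: -64; Q=3: -54; Q=4: -46; Q=5: -45; Q=6: -55.
Profit is maximized at Q = 5. AVC there is 87/5 = £17.40 ≤ P, so producing beats shutting down (which would give -£68).

Q = 5; profit = -£45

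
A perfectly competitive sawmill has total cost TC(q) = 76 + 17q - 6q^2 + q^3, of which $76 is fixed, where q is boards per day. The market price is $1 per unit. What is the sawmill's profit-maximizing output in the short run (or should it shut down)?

Strip out fixed cost: VC = 17q - 6q^2 + q^3. Then AVC = 17 - 6q + q^2 and MC = 17 - 12q + 3q^2.
The AVC parabola has its vertex at q = 6/2 = 3, where AVC = 17 - 6·3 + 3^2 = $8.
Since P = $1 < min AVC = $8, price fails to cover variable cost at any output.
Shutting down limits the loss to fixed cost, $76.

Shut down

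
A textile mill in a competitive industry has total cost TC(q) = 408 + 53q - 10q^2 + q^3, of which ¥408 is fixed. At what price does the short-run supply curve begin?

¥28 per unit

Short-run supply begins at min AVC. From VC = 53q - 10q^2 + q^3, AVC = 53 - 10q + q^2.
At the minimum of AVC, MC = AVC. MC = 53 - 20q + 3q^2; setting MC = AVC gives 2q^2 - 10q = 0, so q = 5. min AVC = 28.
For P < ¥28 the firm produces nothing.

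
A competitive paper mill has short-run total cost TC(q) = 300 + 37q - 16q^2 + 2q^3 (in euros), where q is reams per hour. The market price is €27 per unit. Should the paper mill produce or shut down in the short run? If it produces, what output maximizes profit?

From TC, MC = TC'(q) = 37 - 32q + 6q^2 and AVC = VC/q = 37 - 16q + 2q^2.
The AVC parabola has its vertex at q = 16/4 = 4, where AVC = 37 - 16·4 + 2·4^2 = €5.
Since P = €27 ≥ min AVC = €5, price covers variable cost and the firm should produce.
P = MC gives 10 - 32q + 6q^2 = 0, with roots 1/3 and 5. Take the larger (rising MC): q* = 5.
Check: AVC at q = 5 is €7 ≤ P, so revenue covers variable cost.
Profit = P·q − TC = 27·5 − 335 = -€200, a loss, but smaller than the €300 fixed cost the firm would lose by shutting down.

Produce at q = 5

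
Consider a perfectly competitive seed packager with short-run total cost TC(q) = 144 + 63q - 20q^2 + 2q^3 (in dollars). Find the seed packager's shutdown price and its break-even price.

Shutdown price = $13; break-even price = $39

AVC = 63 - 20q + 2q^2; minimized at q = 5, giving min AVC = $13. That is the shutdown price.
ATC = 144/q + 63 - 20q + 2q^2. Setting dATC/dq = −144/q^2 − 20 + 4q = 0 gives q = 6 (since 4·6^3 − 20·6^2 = 144).
min ATC = 144/6 + 63 − 20·6 + 2·6^2 = $39. That is the break-even price.
For $13 ≤ P < $39 the firm produces at a loss; below $13 it shuts down.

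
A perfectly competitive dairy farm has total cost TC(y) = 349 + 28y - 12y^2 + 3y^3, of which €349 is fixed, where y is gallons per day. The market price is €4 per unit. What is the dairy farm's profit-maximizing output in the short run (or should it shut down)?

Strip out fixed cost: VC = 28y - 12y^2 + 3y^3. Then AVC = 28 - 12y + 3y^2 and MC = 28 - 24y + 9y^2.
AVC hits its minimum where MC = AVC, at y = 2, giving min AVC = 28 - 12·2 + 3·2^2 = €16.
Since P = €4 < min AVC = €16, price fails to cover variable cost at any output.
The firm minimizes its loss by shutting down and losing only its fixed cost of €349.

Shut down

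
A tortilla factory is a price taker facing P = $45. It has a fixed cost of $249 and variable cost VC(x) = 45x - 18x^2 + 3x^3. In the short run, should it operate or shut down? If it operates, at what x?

Produce at x = 4

Strip out fixed cost: VC = 45x - 18x^2 + 3x^3. Then AVC = 45 - 18x + 3x^2 and MC = 45 - 36x + 9x^2.
AVC hits its minimum where MC = AVC, at x = 3, giving min AVC = 45 - 18·3 + 3·3^2 = $18.
P = $45 exceeds min AVC = $18, so the firm stays open.
Solving P = MC: -36x + 9x^2 = 0 ⇒ x = 0 or 4. On the upward-sloping branch, x* = 4.
Check: AVC at x = 4 is $21 ≤ P, so revenue covers variable cost.
Profit = P·x − TC = 45·4 − 333 = -$153, a loss, but smaller than the $249 fixed cost the firm would lose by shutting down.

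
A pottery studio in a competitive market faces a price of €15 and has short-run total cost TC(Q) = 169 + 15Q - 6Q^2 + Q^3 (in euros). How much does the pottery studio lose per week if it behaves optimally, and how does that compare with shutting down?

Profit = -€137 at Q = 4

AVC = 15 - 6Q + Q^2 has its minimum €6 at Q = 3; price €15 clears that bar, so the firm operates.
MC = 15 - 12Q + 3Q^2. Setting P = MC and taking the root on the rising branch gives Q* = 4.
TR = 15·4 = 60. TC = 169 + 28 = 197. Profit = 60 − 197 = -€137.
That loss of €137 beats the €169 the firm would lose by shutting down; producing recovers €32 of fixed cost.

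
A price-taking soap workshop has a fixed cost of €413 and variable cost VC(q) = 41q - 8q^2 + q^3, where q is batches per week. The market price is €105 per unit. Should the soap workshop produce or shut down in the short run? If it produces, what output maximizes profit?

Variable cost is VC = 41q - 8q^2 + q^3, so AVC = VC/q = 41 - 8q + q^2 and MC = dTC/dq = 41 - 16q + 3q^2.
The AVC parabola has its vertex at q = 8/2 = 4, where AVC = 41 - 8·4 + 4^2 = €25.
Because €105 ≥ €25, revenue can cover variable cost; the firm operates.
Solving P = MC: -64 - 16q + 3q^2 = 0 ⇒ q = -8/3 or 8. On the upward-sloping branch, q* = 8.
Check: AVC at q = 8 is €41 ≤ P, so revenue covers variable cost.
Profit = P·q − TC = 105·8 − 741 = €99.

Produce at q = 8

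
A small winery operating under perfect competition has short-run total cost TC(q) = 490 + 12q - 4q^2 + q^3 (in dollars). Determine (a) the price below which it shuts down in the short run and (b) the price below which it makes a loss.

Shutdown price = min AVC. AVC = 12 - 4q + q^2, with vertex at q = 2 and minimum $8.
ATC = 490/q + 12 - 4q + q^2. Setting dATC/dq = −490/q^2 − 4 + 2q = 0 gives q = 7 (since 2·7^3 − 4·7^2 = 490).
min ATC = 490/7 + 12 − 4·7 + 7^2 = $103. That is the break-even price.
For $8 ≤ P < $103 the firm produces at a loss; below $8 it shuts down.

Shutdown price = $8; break-even price = $103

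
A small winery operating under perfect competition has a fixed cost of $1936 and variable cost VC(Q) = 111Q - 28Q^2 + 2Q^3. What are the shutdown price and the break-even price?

AVC = 111 - 28Q + 2Q^2; minimized at Q = 7, giving min AVC = $13. That is the shutdown price.
ATC = 1936/Q + 111 - 28Q + 2Q^2. Setting dATC/dQ = −1936/Q^2 − 28 + 4Q = 0 gives Q = 11 (since 4·11^3 − 28·11^2 = 1936).
min ATC = 1936/11 + 111 − 28·11 + 2·11^2 = $221. That is the break-even price.
Between these two prices the firm operates at a loss; above $221 it earns a profit.

Shutdown price = $13; break-even price = $221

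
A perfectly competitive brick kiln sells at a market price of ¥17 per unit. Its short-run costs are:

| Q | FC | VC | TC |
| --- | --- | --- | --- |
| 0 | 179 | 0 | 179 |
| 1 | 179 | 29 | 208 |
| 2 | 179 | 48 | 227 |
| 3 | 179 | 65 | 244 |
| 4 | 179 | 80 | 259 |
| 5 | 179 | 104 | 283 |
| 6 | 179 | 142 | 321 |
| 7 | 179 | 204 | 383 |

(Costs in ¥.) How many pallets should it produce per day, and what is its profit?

Profit at each row (π = 17Q − TC): Q=0: -179; Q=1: -191; Q=2: -193; Q=3: -193; Q=4: -191; Q=5: -198; Q=6: -219; Q=7: -264.
Profit is highest at Q = 0. Equivalently, the lowest AVC in the table is 80/4 ≈ ¥20 at Q = 4, and P = ¥17 falls below it — price never covers variable cost, so the firm shuts down and loses only its fixed cost.

Q = 0 (shut down); profit = -¥179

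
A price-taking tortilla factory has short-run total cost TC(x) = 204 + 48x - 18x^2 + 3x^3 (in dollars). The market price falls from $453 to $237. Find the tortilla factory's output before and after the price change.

Output falls from 9 to 7

AVC = 48 - 18x + 3x^2, minimized at x = 3 where min AVC = $21. MC = 48 - 36x + 9x^2.
With P = $453 above the shutdown price, P = MC gives x = 9.
At P = $237 ≥ min AVC, set P = MC: x = 7. The firm stays open but cuts output.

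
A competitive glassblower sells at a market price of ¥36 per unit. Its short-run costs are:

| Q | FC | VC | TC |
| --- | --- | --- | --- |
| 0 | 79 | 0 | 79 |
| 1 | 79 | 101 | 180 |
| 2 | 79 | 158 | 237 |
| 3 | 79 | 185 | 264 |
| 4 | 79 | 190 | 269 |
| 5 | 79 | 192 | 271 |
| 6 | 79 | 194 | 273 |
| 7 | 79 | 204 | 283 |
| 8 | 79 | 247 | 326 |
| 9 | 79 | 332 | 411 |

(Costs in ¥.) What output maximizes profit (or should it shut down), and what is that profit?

Tabulate TR − TC: Q=0: -79; Q=1: -144; Q=2: -165; Q=3: -156; Q=4: -125; Q=5: -91; Q=6: -57; Q=7: -31; Q=8: -38; Q=9: -87.
Profit is maximized at Q = 7. AVC there is 204/7 = ¥29.14 ≤ P, so producing beats shutting down (which would give -¥79).

Q = 7; profit = -¥31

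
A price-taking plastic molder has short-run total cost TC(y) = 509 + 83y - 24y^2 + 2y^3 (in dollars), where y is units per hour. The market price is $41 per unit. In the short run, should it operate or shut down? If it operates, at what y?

Produce at y = 7

From TC, MC = TC'(y) = 83 - 48y + 6y^2 and AVC = VC/y = 83 - 24y + 2y^2.
AVC hits its minimum where MC = AVC, at y = 6, giving min AVC = 83 - 24·6 + 2·6^2 = $11.
Since P = $41 ≥ min AVC = $11, price covers variable cost and the firm should produce.
Set P = MC: 41 = 83 - 48y + 6y^2 → 42 - 48y + 6y^2 = 0. The roots are y = 1 and y = 7; the profit-maximizing output is on the rising part of MC, so y* = 7.
Check: AVC at y = 7 is $13 ≤ P, so revenue covers variable cost.
Profit = P·y − TC = 41·7 − 600 = -$313, a loss, but smaller than the $509 fixed cost the firm would lose by shutting down.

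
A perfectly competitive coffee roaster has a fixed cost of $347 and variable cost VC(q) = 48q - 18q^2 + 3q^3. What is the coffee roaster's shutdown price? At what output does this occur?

The shutdown price is the minimum of AVC. VC = 48q - 18q^2 + 3q^3, so AVC = 48 - 18q + 3q^2.
At the minimum of AVC, MC = AVC. MC = 48 - 36q + 9q^2; setting MC = AVC gives 6q^2 - 18q = 0, so q = 3. min AVC = 21.
So the shutdown price is $21.

$21 per unit, at q = 3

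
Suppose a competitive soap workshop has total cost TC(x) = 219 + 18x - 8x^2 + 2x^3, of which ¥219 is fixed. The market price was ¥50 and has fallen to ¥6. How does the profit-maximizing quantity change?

Output falls from 4 to 0 (the firm shuts down)

MC = 18 - 16x + 6x^2; the shutdown threshold is min AVC = ¥10 (at x = 2).
With P = ¥50 above the shutdown price, P = MC gives x = 4.
At P = ¥6 < min AVC = ¥10, price no longer covers variable cost at any output, so the firm shuts down: x = 0.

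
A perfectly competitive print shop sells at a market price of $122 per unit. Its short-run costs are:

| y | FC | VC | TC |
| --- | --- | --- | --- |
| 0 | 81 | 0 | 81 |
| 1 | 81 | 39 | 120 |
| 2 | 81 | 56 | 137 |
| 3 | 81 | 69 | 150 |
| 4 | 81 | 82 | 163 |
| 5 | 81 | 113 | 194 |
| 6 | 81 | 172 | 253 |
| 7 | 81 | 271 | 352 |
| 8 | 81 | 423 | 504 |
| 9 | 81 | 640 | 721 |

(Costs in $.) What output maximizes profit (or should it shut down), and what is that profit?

y = 7; profit = $502

Tabulate TR − TC: y=0: -81; y=1: 2; y=2: 107; y=3: 216; y=4: 325; y=5: 416; y=6: 479; y=7: 502; y=8: 472; y=9: 377.
Profit is maximized at y = 7. AVC there is 271/7 = $38.71 ≤ P, so producing beats shutting down (which would give -$81).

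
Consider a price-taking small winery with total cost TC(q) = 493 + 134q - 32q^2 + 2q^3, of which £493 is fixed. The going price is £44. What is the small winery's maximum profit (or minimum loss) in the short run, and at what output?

Profit = -£169 at q = 9

AVC = 134 - 32q + 2q^2 has its minimum £6 at q = 8; price £44 clears that bar, so the firm operates.
MC = 134 - 64q + 6q^2. Setting P = MC and taking the root on the rising branch gives q* = 9.
TR = 44·9 = 396. TC = 493 + 72 = 565. Profit = 396 − 565 = -£169.
That loss of £169 beats the £493 the firm would lose by shutting down; producing recovers £324 of fixed cost.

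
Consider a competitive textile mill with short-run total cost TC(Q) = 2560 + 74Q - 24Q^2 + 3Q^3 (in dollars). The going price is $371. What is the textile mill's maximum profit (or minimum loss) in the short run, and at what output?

AVC = 74 - 24Q + 3Q^2; min AVC = $26 at Q = 4. Since P = $371 ≥ min AVC, the firm produces.
MC = 74 - 48Q + 9Q^2. Setting P = MC and taking the root on the rising branch gives Q* = 9.
TR = 371·9 = 3339. TC = 2560 + 909 = 3469. Profit = 3339 − 3469 = -$130.
That loss of $130 beats the $2560 the firm would lose by shutting down; producing recovers $2430 of fixed cost.

Profit = -$130 at Q = 9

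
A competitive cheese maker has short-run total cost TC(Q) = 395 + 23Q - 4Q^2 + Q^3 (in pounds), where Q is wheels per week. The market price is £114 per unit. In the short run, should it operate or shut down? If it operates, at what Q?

Variable cost is VC = 23Q - 4Q^2 + Q^3, so AVC = VC/Q = 23 - 4Q + Q^2 and MC = dTC/dQ = 23 - 8Q + 3Q^2.
AVC hits its minimum where MC = AVC, at Q = 2, giving min AVC = 23 - 4·2 + 2^2 = £19.
Because £114 ≥ £19, revenue can cover variable cost; the firm operates.
P = MC gives -91 - 8Q + 3Q^2 = 0, with roots -13/3 and 7. Take the larger (rising MC): Q* = 7.
Check: AVC at Q = 7 is £44 ≤ P, so revenue covers variable cost.
Profit = P·Q − TC = 114·7 − 703 = £95.

Produce at Q = 7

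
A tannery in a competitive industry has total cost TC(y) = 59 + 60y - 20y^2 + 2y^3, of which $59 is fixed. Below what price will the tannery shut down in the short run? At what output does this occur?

Short-run supply begins at min AVC. From VC = 60y - 20y^2 + 2y^3, AVC = 60 - 20y + 2y^2.
dAVC/dy = -20 + 4y = 0 gives y = 5. min AVC = 60 - 20·5 + 2·5^2 = 10.
For P < $10 the firm produces nothing.

$10 per unit, at y = 5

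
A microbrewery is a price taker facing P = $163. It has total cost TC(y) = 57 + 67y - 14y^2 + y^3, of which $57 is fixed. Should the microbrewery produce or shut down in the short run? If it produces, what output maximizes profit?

Strip out fixed cost: VC = 67y - 14y^2 + y^3. Then AVC = 67 - 14y + y^2 and MC = 67 - 28y + 3y^2.
The AVC parabola has its vertex at y = 14/2 = 7, where AVC = 67 - 14·7 + 7^2 = $18.
P = $163 exceeds min AVC = $18, so the firm stays open.
Set P = MC: 163 = 67 - 28y + 3y^2 → -96 - 28y + 3y^2 = 0. The roots are y = -8/3 and y = 12; the profit-maximizing output is on the rising part of MC, so y* = 12.
Check: AVC at y = 12 is $43 ≤ P, so revenue covers variable cost.
Profit = P·y − TC = 163·12 − 573 = $1383.

Produce at y = 12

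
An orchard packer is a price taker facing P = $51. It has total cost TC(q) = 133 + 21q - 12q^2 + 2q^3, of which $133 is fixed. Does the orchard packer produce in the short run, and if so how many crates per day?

Produce at q = 5

Variable cost is VC = 21q - 12q^2 + 2q^3, so AVC = VC/q = 21 - 12q + 2q^2 and MC = dTC/dq = 21 - 24q + 6q^2.
AVC hits its minimum where MC = AVC, at q = 3, giving min AVC = 21 - 12·3 + 2·3^2 = $3.
P = $51 exceeds min AVC = $3, so the firm stays open.
Solving P = MC: -30 - 24q + 6q^2 = 0 ⇒ q = -1 or 5. On the upward-sloping branch, q* = 5.
Check: AVC at q = 5 is $11 ≤ P, so revenue covers variable cost.
Profit = P·q − TC = 51·5 − 188 = $67.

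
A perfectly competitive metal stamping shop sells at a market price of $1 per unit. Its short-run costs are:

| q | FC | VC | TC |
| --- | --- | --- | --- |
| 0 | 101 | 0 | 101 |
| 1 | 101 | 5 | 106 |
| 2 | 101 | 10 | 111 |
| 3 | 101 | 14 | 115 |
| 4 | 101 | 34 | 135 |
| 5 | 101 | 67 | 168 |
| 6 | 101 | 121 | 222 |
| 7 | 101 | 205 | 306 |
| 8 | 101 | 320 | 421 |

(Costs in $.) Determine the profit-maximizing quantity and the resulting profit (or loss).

q = 0 (shut down); profit = -$101

Tabulate TR − TC: q=0: -101; q=1: -105; q=2: -109; q=3: -112; q=4: -131; q=5: -163; q=6: -216; q=7: -299; q=8: -413.
Profit is highest at q = 0. Equivalently, the lowest AVC in the table is 14/3 ≈ $4.67 at q = 3, and P = $1 falls below it — price never covers variable cost, so the firm shuts down and loses only its fixed cost.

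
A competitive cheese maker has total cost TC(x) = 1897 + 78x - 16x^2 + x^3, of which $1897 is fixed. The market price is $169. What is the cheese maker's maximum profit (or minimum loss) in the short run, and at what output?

AVC = 78 - 16x + x^2 has its minimum $14 at x = 8; price $169 clears that bar, so the firm operates.
With MC = 78 - 32x + 3x^2, P = MC on the upward-sloping part at x* = 13.
TR = 169·13 = 2197. TC = 1897 + 507 = 2404. Profit = 2197 − 2404 = -$207.
That loss of $207 beats the $1897 the firm would lose by shutting down; producing recovers $1690 of fixed cost.

Profit = -$207 at x = 13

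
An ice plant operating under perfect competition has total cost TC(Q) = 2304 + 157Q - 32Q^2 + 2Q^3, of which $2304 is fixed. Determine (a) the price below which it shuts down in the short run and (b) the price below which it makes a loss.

Shutdown price = $29; break-even price = $253

Shutdown price = min AVC. AVC = 157 - 32Q + 2Q^2, with vertex at Q = 8 and minimum $29.
ATC = 2304/Q + 157 - 32Q + 2Q^2. Setting dATC/dQ = −2304/Q^2 − 32 + 4Q = 0 gives Q = 12 (since 4·12^3 − 32·12^2 = 2304).
min ATC = 2304/12 + 157 − 32·12 + 2·12^2 = $253. That is the break-even price.
For $29 ≤ P < $253 the firm produces at a loss; below $29 it shuts down.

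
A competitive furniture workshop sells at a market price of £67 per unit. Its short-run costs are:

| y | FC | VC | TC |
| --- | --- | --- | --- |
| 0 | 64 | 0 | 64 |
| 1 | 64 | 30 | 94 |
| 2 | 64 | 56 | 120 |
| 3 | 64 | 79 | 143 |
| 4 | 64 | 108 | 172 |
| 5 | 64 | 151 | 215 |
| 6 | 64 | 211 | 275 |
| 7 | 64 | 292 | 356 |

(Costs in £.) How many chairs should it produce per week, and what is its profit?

Profit at each row (π = 67y − TC): y=0: -64; y=1: -27; y=2: 14; y=3: 58; y=4: 96; y=5: 120; y=6: 127; y=7: 113.
Profit is maximized at y = 6. AVC there is 211/6 = £35.17 ≤ P, so producing beats shutting down (which would give -£64).

y = 6; profit = £127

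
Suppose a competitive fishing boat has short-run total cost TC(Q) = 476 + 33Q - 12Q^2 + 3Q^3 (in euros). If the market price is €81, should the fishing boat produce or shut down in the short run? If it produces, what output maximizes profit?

Produce at Q = 4

From TC, MC = TC'(Q) = 33 - 24Q + 9Q^2 and AVC = VC/Q = 33 - 12Q + 3Q^2.
AVC hits its minimum where MC = AVC, at Q = 2, giving min AVC = 33 - 12·2 + 3·2^2 = €21.
Since P = €81 ≥ min AVC = €21, price covers variable cost and the firm should produce.
Set P = MC: 81 = 33 - 24Q + 9Q^2 → -48 - 24Q + 9Q^2 = 0. The roots are Q = -4/3 and Q = 4; the profit-maximizing output is on the rising part of MC, so Q* = 4.
Check: AVC at Q = 4 is €33 ≤ P, so revenue covers variable cost.
Profit = P·Q − TC = 81·4 − 608 = -€284, a loss, but smaller than the €476 fixed cost the firm would lose by shutting down.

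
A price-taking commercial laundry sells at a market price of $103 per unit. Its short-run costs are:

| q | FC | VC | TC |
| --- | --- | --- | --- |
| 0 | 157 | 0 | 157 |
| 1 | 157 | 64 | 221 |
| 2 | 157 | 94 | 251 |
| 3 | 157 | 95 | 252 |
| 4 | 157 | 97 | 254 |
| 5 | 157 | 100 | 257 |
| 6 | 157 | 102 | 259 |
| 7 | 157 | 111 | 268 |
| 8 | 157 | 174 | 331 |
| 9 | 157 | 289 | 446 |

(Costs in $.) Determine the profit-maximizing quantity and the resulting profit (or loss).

q = 8; profit = $493

Compute π = P·q − TC at each output: q=0: -157; q=1: -118; q=2: -45; q=3: 57; q=4: 158; q=5: 258; q=6: 359; q=7: 453; q=8: 493; q=9: 481.
Profit is maximized at q = 8. AVC there is 174/8 = $21.75 ≤ P, so producing beats shutting down (which would give -$157).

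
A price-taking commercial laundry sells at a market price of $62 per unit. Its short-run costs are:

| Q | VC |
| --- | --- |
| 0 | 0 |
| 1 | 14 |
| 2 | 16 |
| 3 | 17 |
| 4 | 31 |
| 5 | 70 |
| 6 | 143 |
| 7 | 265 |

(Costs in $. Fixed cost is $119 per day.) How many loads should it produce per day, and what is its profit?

Q = 5; profit = $121

Tabulate TR − TC: Q=0: -119; Q=1: -71; Q=2: -11; Q=3: 50; Q=4: 98; Q=5: 121; Q=6: 110; Q=7: 50.
Profit is maximized at Q = 5. AVC there is 70/5 = $14 ≤ P, so producing beats shutting down (which would give -$119).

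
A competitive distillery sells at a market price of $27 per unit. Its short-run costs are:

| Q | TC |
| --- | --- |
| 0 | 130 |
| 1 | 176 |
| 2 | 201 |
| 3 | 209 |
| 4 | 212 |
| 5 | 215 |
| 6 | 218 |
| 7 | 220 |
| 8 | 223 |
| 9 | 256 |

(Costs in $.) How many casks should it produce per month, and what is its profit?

Profit at each row (π = 27Q − TC): Q=0: -130; Q=1: -149; Q=2: -147; Q=3: -128; Q=4: -104; Q=5: -80; Q=6: -56; Q=7: -31; Q=8: -7; Q=9: -13.
Profit is maximized at Q = 8. AVC there is 93/8 = $11.62 ≤ P, so producing beats shutting down (which would give -$130).

Q = 8; profit = -$7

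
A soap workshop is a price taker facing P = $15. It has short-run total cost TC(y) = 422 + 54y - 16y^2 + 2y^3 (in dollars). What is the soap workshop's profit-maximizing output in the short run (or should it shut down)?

Shut down

From TC, MC = TC'(y) = 54 - 32y + 6y^2 and AVC = VC/y = 54 - 16y + 2y^2.
AVC hits its minimum where MC = AVC, at y = 4, giving min AVC = 54 - 16·4 + 2·4^2 = $22.
Since P = $15 < min AVC = $22, price fails to cover variable cost at any output.
Shutting down limits the loss to fixed cost, $422.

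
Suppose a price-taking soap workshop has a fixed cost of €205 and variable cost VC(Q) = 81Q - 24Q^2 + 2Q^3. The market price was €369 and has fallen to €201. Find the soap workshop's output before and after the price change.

Output falls from 12 to 10

MC = 81 - 48Q + 6Q^2; the shutdown threshold is min AVC = €9 (at Q = 6).
With P = €369 above the shutdown price, P = MC gives Q = 12.
At P = €201 ≥ min AVC, set P = MC: Q = 10. The firm stays open but cuts output.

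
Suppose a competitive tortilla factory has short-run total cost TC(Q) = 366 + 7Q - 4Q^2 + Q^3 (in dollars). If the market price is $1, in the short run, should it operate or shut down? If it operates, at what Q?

Shut down

Variable cost is VC = 7Q - 4Q^2 + Q^3, so AVC = VC/Q = 7 - 4Q + Q^2 and MC = dTC/dQ = 7 - 8Q + 3Q^2.
AVC hits its minimum where MC = AVC, at Q = 2, giving min AVC = 7 - 4·2 + 2^2 = $3.
P = $1 lies below min AVC = $3; no output level covers variable cost.
The firm minimizes its loss by shutting down and losing only its fixed cost of $366.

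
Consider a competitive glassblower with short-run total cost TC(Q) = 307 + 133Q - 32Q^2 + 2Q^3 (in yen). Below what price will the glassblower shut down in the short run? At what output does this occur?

¥5 per unit, at Q = 8

The firm shuts down when price falls below the minimum of average variable cost. AVC = VC/Q = 133 - 32Q + 2Q^2.
dAVC/dQ = -32 + 4Q = 0 gives Q = 8. min AVC = 133 - 32·8 + 2·8^2 = 5.
The firm shuts down for any P below ¥5.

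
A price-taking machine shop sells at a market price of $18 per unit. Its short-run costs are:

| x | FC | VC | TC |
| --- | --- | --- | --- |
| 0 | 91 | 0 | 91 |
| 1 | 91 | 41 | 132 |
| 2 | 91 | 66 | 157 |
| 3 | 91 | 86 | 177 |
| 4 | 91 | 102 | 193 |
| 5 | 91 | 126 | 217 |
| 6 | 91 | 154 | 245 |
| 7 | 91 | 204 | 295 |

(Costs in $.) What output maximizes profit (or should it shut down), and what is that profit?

x = 0 (shut down); profit = -$91

Compute π = P·x − TC at each output: x=0: -91; x=1: -114; x=2: -121; x=3: -123; x=4: -121; x=5: -127; x=6: -137; x=7: -169.
Profit is highest at x = 0. Equivalently, the lowest AVC in the table is 126/5 ≈ $25.20 at x = 5, and P = $18 falls below it — price never covers variable cost, so the firm shuts down and loses only its fixed cost.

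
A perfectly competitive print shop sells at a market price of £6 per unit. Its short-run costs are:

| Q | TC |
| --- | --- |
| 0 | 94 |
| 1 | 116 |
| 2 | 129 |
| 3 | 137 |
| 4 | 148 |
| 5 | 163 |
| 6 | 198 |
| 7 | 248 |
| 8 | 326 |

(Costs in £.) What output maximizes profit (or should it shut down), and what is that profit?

Compute π = P·Q − TC at each output: Q=0: -94; Q=1: -110; Q=2: -117; Q=3: -119; Q=4: -124; Q=5: -133; Q=6: -162; Q=7: -206; Q=8: -278.
Profit is highest at Q = 0. Equivalently, the lowest AVC in the table is 54/4 ≈ £13.50 at Q = 4, and P = £6 falls below it — price never covers variable cost, so the firm shuts down and loses only its fixed cost.

Q = 0 (shut down); profit = -£94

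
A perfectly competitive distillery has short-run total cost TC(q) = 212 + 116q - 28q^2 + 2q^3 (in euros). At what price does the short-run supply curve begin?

Short-run supply begins at min AVC. From VC = 116q - 28q^2 + 2q^3, AVC = 116 - 28q + 2q^2.
At the minimum of AVC, MC = AVC. MC = 116 - 56q + 6q^2; setting MC = AVC gives 4q^2 - 28q = 0, so q = 7. min AVC = 18.
For P < €18 the firm produces nothing.

€18 per unit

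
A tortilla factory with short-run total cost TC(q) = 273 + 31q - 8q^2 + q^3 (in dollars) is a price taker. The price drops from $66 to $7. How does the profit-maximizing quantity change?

Output falls from 7 to 0 (the firm shuts down)

AVC = 31 - 8q + q^2, minimized at q = 4 where min AVC = $15. MC = 31 - 16q + 3q^2.
At P = $66 ≥ min AVC, set P = MC on the rising branch: q = 7.
At P = $7 < min AVC = $15, price no longer covers variable cost at any output, so the firm shuts down: q = 0.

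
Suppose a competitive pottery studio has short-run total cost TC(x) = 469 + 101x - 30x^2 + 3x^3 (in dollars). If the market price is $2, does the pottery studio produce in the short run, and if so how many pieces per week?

Shut down

From TC, MC = TC'(x) = 101 - 60x + 9x^2 and AVC = VC/x = 101 - 30x + 3x^2.
AVC hits its minimum where MC = AVC, at x = 5, giving min AVC = 101 - 30·5 + 3·5^2 = $26.
P = $2 lies below min AVC = $26; no output level covers variable cost.
Shutting down limits the loss to fixed cost, $469.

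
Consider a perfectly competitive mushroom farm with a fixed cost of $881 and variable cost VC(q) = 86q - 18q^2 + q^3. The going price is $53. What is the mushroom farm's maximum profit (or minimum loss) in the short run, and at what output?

AVC = 86 - 18q + q^2 has its minimum $5 at q = 9; price $53 clears that bar, so the firm operates.
With MC = 86 - 36q + 3q^2, P = MC on the upward-sloping part at q* = 11.
TR = 53·11 = 583. TC = 881 + 99 = 980. Profit = 583 − 980 = -$397.
By producing, the firm covers all variable cost plus $484 of fixed cost; shutting down would lose the full $881.

Profit = -$397 at q = 11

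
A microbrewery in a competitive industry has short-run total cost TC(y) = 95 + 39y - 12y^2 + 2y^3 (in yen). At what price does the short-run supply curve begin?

The firm shuts down when price falls below the minimum of average variable cost. AVC = VC/y = 39 - 12y + 2y^2.
dAVC/dy = -12 + 4y = 0 gives y = 3. min AVC = 39 - 12·3 + 2·3^2 = 21.
For P < ¥21 the firm produces nothing.

¥21 per unit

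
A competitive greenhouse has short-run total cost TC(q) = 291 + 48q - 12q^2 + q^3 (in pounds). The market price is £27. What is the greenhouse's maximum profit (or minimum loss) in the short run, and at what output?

AVC = 48 - 12q + q^2 has its minimum £12 at q = 6; price £27 clears that bar, so the firm operates.
With MC = 48 - 24q + 3q^2, P = MC on the upward-sloping part at q* = 7.
TR = 27·7 = 189. TC = 291 + 91 = 382. Profit = 189 − 382 = -£193.
By producing, the firm covers all variable cost plus £98 of fixed cost; shutting down would lose the full £291.

Profit = -£193 at q = 7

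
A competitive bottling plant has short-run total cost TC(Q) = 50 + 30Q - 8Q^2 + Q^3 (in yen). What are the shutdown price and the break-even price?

AVC = 30 - 8Q + Q^2; minimized at Q = 4, giving min AVC = ¥14. That is the shutdown price.
ATC = 50/Q + 30 - 8Q + Q^2. Setting dATC/dQ = −50/Q^2 − 8 + 2Q = 0 gives Q = 5 (since 2·5^3 − 8·5^2 = 50).
min ATC = 50/5 + 30 − 8·5 + 5^2 = ¥25. That is the break-even price.
For ¥14 ≤ P < ¥25 the firm produces at a loss; below ¥14 it shuts down.

Shutdown price = ¥14; break-even price = ¥25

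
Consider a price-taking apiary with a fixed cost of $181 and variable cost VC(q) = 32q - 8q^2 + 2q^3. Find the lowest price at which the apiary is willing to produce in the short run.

$24 per unit

Short-run supply begins at min AVC. From VC = 32q - 8q^2 + 2q^3, AVC = 32 - 8q + 2q^2.
At the minimum of AVC, MC = AVC. MC = 32 - 16q + 6q^2; setting MC = AVC gives 4q^2 - 8q = 0, so q = 2. min AVC = 24.
So the shutdown price is $24.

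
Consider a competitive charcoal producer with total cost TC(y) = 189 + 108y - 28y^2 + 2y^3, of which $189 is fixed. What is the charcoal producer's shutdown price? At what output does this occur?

$10 per unit, at y = 7

The firm shuts down when price falls below the minimum of average variable cost. AVC = VC/y = 108 - 28y + 2y^2.
dAVC/dy = -28 + 4y = 0 gives y = 7. min AVC = 108 - 28·7 + 2·7^2 = 10.
For P < $10 the firm produces nothing.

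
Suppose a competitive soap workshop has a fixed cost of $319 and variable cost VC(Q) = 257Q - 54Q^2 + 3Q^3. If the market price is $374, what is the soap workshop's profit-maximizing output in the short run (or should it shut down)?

Produce at Q = 13

Variable cost is VC = 257Q - 54Q^2 + 3Q^3, so AVC = VC/Q = 257 - 54Q + 3Q^2 and MC = dTC/dQ = 257 - 108Q + 9Q^2.
The AVC parabola has its vertex at Q = 54/6 = 9, where AVC = 257 - 54·9 + 3·9^2 = $14.
Because $374 ≥ $14, revenue can cover variable cost; the firm operates.
P = MC gives -117 - 108Q + 9Q^2 = 0, with roots -1 and 13. Take the larger (rising MC): Q* = 13.
Check: AVC at Q = 13 is $62 ≤ P, so revenue covers variable cost.
Profit = P·Q − TC = 374·13 − 1125 = $3737.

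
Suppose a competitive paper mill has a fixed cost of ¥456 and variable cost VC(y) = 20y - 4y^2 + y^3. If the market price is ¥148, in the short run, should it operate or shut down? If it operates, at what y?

Produce at y = 8

Strip out fixed cost: VC = 20y - 4y^2 + y^3. Then AVC = 20 - 4y + y^2 and MC = 20 - 8y + 3y^2.
AVC hits its minimum where MC = AVC, at y = 2, giving min AVC = 20 - 4·2 + 2^2 = ¥16.
P = ¥148 exceeds min AVC = ¥16, so the firm stays open.
Set P = MC: 148 = 20 - 8y + 3y^2 → -128 - 8y + 3y^2 = 0. The roots are y = -16/3 and y = 8; the profit-maximizing output is on the rising part of MC, so y* = 8.
Check: AVC at y = 8 is ¥52 ≤ P, so revenue covers variable cost.
Profit = P·y − TC = 148·8 − 872 = ¥312.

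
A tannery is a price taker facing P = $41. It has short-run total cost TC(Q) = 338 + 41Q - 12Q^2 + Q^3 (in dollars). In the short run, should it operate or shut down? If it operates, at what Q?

Produce at Q = 8

Strip out fixed cost: VC = 41Q - 12Q^2 + Q^3. Then AVC = 41 - 12Q + Q^2 and MC = 41 - 24Q + 3Q^2.
The AVC parabola has its vertex at Q = 12/2 = 6, where AVC = 41 - 12·6 + 6^2 = $5.
Since P = $41 ≥ min AVC = $5, price covers variable cost and the firm should produce.
Solving P = MC: -24Q + 3Q^2 = 0 ⇒ Q = 0 or 8. On the upward-sloping branch, Q* = 8.
Check: AVC at Q = 8 is $9 ≤ P, so revenue covers variable cost.
Profit = P·Q − TC = 41·8 − 410 = -$82, a loss, but smaller than the $338 fixed cost the firm would lose by shutting down.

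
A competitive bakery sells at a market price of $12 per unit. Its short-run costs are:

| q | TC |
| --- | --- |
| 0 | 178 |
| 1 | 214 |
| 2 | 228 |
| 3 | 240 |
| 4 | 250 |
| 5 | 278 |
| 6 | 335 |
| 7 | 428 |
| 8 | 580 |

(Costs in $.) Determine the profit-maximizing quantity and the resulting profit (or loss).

q = 0 (shut down); profit = -$178

Compute π = P·q − TC at each output: q=0: -178; q=1: -202; q=2: -204; q=3: -204; q=4: -202; q=5: -218; q=6: -263; q=7: -344; q=8: -484.
Profit is highest at q = 0. Equivalently, the lowest AVC in the table is 72/4 ≈ $18 at q = 4, and P = $12 falls below it — price never covers variable cost, so the firm shuts down and loses only its fixed cost.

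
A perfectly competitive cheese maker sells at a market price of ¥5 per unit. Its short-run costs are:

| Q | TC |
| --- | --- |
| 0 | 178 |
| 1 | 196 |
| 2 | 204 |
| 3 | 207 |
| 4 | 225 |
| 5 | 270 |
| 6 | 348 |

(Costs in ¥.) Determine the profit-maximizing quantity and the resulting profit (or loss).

Q = 0 (shut down); profit = -¥178

Tabulate TR − TC: Q=0: -178; Q=1: -191; Q=2: -194; Q=3: -192; Q=4: -205; Q=5: -245; Q=6: -318.
Profit is highest at Q = 0. Equivalently, the lowest AVC in the table is 29/3 ≈ ¥9.67 at Q = 3, and P = ¥5 falls below it — price never covers variable cost, so the firm shuts down and loses only its fixed cost.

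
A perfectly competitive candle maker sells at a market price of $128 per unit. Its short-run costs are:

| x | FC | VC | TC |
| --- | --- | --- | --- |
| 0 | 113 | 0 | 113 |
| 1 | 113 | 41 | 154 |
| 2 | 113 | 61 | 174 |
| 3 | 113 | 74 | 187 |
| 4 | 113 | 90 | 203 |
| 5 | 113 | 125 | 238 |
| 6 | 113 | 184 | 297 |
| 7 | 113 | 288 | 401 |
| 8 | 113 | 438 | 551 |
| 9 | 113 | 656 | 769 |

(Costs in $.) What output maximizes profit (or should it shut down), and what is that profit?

Profit at each row (π = 128x − TC): x=0: -113; x=1: -26; x=2: 82; x=3: 197; x=4: 309; x=5: 402; x=6: 471; x=7: 495; x=8: 473; x=9: 383.
Profit is maximized at x = 7. AVC there is 288/7 = $41.14 ≤ P, so producing beats shutting down (which would give -$113).

x = 7; profit = $495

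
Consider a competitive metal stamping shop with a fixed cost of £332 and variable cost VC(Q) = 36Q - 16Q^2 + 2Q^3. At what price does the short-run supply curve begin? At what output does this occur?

£4 per unit, at Q = 4

The shutdown price is the minimum of AVC. VC = 36Q - 16Q^2 + 2Q^3, so AVC = 36 - 16Q + 2Q^2.
At the minimum of AVC, MC = AVC. MC = 36 - 32Q + 6Q^2; setting MC = AVC gives 4Q^2 - 16Q = 0, so Q = 4. min AVC = 4.
So the shutdown price is £4.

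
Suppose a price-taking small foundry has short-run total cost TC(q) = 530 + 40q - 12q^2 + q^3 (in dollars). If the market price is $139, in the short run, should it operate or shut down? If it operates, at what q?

Produce at q = 11

From TC, MC = TC'(q) = 40 - 24q + 3q^2 and AVC = VC/q = 40 - 12q + q^2.
AVC hits its minimum where MC = AVC, at q = 6, giving min AVC = 40 - 12·6 + 6^2 = $4.
P = $139 exceeds min AVC = $4, so the firm stays open.
Solving P = MC: -99 - 24q + 3q^2 = 0 ⇒ q = -3 or 11. On the upward-sloping branch, q* = 11.
Check: AVC at q = 11 is $29 ≤ P, so revenue covers variable cost.
Profit = P·q − TC = 139·11 − 849 = $680.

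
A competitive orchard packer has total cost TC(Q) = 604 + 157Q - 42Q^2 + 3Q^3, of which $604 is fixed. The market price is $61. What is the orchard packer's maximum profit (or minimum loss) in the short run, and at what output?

AVC = 157 - 42Q + 3Q^2; min AVC = $10 at Q = 7. Since P = $61 ≥ min AVC, the firm produces.
With MC = 157 - 84Q + 9Q^2, P = MC on the upward-sloping part at Q* = 8.
TR = 61·8 = 488. TC = 604 + 104 = 708. Profit = 488 − 708 = -$220.
That loss of $220 beats the $604 the firm would lose by shutting down; producing recovers $384 of fixed cost.

Profit = -$220 at Q = 8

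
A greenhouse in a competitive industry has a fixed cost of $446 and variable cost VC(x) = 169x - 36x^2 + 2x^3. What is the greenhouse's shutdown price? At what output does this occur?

The firm shuts down when price falls below the minimum of average variable cost. AVC = VC/x = 169 - 36x + 2x^2.
At the minimum of AVC, MC = AVC. MC = 169 - 72x + 6x^2; setting MC = AVC gives 4x^2 - 36x = 0, so x = 9. min AVC = 7.
So the shutdown price is $7.

$7 per unit, at x = 9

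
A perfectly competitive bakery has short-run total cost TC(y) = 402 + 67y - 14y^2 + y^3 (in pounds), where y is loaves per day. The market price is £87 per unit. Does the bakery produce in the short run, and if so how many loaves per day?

Produce at y = 10

Strip out fixed cost: VC = 67y - 14y^2 + y^3. Then AVC = 67 - 14y + y^2 and MC = 67 - 28y + 3y^2.
AVC is minimized where dAVC/dy = -14 + 2y = 0, at y = 7; min AVC = 67 - 14·7 + 7^2 = £18.
Since P = £87 ≥ min AVC = £18, price covers variable cost and the firm should produce.
P = MC gives -20 - 28y + 3y^2 = 0, with roots -2/3 and 10. Take the larger (rising MC): y* = 10.
Check: AVC at y = 10 is £27 ≤ P, so revenue covers variable cost.
Profit = P·y − TC = 87·10 − 672 = £198.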